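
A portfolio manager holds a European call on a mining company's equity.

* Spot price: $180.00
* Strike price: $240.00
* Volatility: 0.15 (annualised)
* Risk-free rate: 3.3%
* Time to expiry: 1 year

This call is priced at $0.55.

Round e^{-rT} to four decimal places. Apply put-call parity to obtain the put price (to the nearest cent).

$52.75

exp(−rT) = exp(−0.033·1) = 0.9675
Put-call parity: C − P = S − K·e^(−rT) = 180 − 240·0.9675 = 180 − 232.2000 = -52.2000
P = C − (C − P) = 0.55 − (-52.2000) = 52.7500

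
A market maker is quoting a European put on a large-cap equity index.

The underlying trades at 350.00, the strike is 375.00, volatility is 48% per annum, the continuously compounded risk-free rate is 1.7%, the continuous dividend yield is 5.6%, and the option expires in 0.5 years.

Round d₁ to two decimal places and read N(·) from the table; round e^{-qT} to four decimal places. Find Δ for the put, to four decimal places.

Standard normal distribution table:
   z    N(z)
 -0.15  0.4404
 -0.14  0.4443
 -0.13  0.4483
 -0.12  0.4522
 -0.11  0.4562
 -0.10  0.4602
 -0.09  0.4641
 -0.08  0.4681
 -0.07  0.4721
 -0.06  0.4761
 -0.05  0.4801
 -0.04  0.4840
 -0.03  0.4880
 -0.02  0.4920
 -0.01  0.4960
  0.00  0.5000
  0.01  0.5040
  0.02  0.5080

T = 0.5;  σ√T = 0.3394
d₁ = [ln(350/375) + (0.017 − 0.056 + 0.48²/2)·0.5] / 0.3394 = [-0.0690 + 0.0381] / 0.3394 = -0.0910 ⇒ -0.09
N(d₁) = N(-0.09) = 0.4641
Δ_put = e^(−qT)·(N(d₁) − 1) = 0.9724·(0.4641 − 1) = -0.5211

-0.5211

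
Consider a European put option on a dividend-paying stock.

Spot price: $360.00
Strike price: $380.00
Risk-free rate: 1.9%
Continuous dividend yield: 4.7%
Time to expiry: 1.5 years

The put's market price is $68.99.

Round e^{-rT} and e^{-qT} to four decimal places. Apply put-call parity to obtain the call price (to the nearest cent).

$35.15

exp(−qT) = exp(−0.047·1.5) = 0.9319;  exp(−rT) = exp(−0.019·1.5) = 0.9719
Put-call parity: C − P = S·e^(−qT) − K·e^(−rT) = 360·0.9319 − 380·0.9719 = 335.4840 − 369.3220 = -33.8380
C = P + (C − P) = 68.99 + (-33.8380) = 35.1520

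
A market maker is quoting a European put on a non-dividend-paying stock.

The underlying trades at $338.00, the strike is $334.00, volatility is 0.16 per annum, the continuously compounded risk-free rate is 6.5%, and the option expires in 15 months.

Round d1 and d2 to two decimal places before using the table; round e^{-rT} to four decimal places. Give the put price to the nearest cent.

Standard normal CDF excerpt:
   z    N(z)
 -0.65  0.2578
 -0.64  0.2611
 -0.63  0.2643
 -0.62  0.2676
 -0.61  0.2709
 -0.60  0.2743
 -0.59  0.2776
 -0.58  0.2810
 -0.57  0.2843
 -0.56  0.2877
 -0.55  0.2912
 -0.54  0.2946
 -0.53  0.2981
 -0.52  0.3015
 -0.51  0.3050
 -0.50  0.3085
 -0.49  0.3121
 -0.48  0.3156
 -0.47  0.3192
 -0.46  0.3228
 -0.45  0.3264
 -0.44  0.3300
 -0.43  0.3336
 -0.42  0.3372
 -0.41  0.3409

σ√T = 0.16·√1.25 = 0.1789
d₁ = [ln(338/334) + (0.065 + 0.16²/2)·1.25] / 0.1789 = [0.0119 + 0.0973] / 0.1789 = 0.6102 → 0.61
d₂ = d₁ − σ√T = 0.6102 − 0.1789 = 0.4313 → 0.43
exp(−rT) = exp(−0.065·1.25) = 0.9220
N(−d₂) = N(-0.43) = 0.3336;  N(−d₁) = N(-0.61) = 0.2709
P = 334·0.9220·0.3336 − 338·0.2709 = 102.7315 − 91.5642 = 11.1673

$11.17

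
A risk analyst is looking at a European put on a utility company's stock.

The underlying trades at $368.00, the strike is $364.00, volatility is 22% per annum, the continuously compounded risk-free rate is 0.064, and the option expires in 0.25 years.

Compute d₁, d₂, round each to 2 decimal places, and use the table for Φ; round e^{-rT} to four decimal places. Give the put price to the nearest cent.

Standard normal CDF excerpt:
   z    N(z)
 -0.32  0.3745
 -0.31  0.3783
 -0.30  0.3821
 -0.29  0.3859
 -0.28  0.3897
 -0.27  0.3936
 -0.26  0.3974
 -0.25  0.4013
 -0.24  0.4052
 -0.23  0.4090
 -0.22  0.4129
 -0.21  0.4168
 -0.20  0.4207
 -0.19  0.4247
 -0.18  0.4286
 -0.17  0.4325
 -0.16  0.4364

$11.52

T = 0.25;  σ√T = 0.1100
d₁ = [ln(368/364) + (0.064 + ½·0.22²)·0.25] / (σ√T) = (0.0109 + 0.0221) / 0.1100 = 0.2998 → 0.30
d₂ = 0.2998 − 0.1100 = 0.1898 → 0.19
exp(−rT) = exp(−0.064·0.25) = 0.9841
N(−d₂) = N(-0.19) = 0.4247;  N(−d₁) = N(-0.30) = 0.3821
P = 364·0.9841·0.4247 − 368·0.3821 = 152.1328 − 140.6128 = 11.5200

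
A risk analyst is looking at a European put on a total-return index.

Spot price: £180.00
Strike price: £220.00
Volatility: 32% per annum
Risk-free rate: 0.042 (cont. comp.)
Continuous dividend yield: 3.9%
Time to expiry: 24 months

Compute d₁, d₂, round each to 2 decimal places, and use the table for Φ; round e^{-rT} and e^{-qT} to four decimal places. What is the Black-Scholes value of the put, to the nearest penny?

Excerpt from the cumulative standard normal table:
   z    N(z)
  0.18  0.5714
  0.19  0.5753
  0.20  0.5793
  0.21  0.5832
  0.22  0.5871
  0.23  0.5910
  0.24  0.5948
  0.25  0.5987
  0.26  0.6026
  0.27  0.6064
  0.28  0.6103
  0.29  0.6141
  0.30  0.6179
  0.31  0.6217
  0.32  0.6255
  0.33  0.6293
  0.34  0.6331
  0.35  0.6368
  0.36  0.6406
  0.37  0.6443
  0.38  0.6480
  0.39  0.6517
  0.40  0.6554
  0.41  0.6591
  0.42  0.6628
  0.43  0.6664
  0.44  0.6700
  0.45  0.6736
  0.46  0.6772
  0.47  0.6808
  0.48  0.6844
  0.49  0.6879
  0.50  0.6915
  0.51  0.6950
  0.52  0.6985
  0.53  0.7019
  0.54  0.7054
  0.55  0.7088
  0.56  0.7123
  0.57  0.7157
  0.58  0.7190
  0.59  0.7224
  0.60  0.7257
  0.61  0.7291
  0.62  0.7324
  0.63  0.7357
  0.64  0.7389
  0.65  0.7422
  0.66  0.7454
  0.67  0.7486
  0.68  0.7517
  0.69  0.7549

£54.32

σ√T = 0.32·√2 = 0.4525
ln(S/K) + (r − q + σ²/2)T = ln(180/220) + (0.042 − 0.039 + 0.32²/2)·2 = -0.2007 + 0.1084 = -0.0923
d₁ = -0.0923 / 0.4525 = -0.2039 → -0.20
d₂ = d₁ − σ√T = -0.2039 − 0.4525 = -0.6564 → -0.66
exp(−qT) = exp(−0.039·2) = 0.9250;  exp(−rT) = exp(−0.042·2) = 0.9194
N(−d₂) = N(0.66) = 0.7454;  N(−d₁) = N(0.20) = 0.5793
P = 220·0.9194·0.7454 − 180·0.9250·0.5793 = 150.7706 − 96.4535 = 54.3171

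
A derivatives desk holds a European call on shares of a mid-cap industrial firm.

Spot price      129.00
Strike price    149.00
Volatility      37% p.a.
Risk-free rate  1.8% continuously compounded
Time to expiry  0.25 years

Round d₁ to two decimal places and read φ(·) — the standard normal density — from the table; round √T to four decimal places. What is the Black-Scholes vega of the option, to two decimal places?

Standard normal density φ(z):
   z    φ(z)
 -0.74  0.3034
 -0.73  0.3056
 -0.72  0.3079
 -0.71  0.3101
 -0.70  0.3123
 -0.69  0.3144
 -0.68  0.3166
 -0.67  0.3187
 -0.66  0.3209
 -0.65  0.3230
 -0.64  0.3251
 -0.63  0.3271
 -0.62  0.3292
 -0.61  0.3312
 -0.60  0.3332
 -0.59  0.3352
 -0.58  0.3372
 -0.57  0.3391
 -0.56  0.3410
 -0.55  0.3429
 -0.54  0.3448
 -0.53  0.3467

σ√T = 0.37·√0.25 = 0.1850
d₁ = [ln(129/149) + (0.018 + 0.37²/2)·0.25] / 0.1850 = [-0.1441 + 0.0216] / 0.1850 = -0.6623 ⇒ -0.66
√T = √0.25 = 0.5000
φ(d₁) = φ(-0.66) = 0.3209
vega = S·φ(d₁)·√T = 129·0.3209·0.5000 = 20.6981

20.70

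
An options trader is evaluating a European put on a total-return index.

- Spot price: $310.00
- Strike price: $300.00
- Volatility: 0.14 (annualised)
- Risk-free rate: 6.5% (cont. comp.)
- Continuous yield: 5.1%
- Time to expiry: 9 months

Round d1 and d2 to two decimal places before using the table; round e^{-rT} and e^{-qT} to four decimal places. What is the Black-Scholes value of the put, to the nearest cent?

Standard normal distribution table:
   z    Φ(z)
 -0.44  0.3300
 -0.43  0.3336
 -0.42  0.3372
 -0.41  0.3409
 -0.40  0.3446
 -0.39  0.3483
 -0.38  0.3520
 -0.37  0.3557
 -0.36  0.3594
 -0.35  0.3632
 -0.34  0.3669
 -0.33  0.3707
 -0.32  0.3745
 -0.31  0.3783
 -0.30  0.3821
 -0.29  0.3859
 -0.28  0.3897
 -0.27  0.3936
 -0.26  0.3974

σ√T = 0.14 × 0.8660 = 0.1212
d₁ = [ln(310/300) + (0.065 − 0.051 + 0.14²/2)·0.75] / 0.1212 = [0.0328 + 0.0179] / 0.1212 = 0.4177 → 0.42
d₂ = d₁ − σ√T = 0.4177 − 0.1212 = 0.2964 → 0.30
e^(−qT) = e^(−0.051·0.75) = 0.9625;  e^(−rT) = e^(−0.065·0.75) = 0.9524
N(−d₂) = N(-0.30) = 0.3821;  N(−d₁) = N(-0.42) = 0.3372
P = 300·0.9524·0.3821 − 310·0.9625·0.3372 = 109.1736 − 100.6120 = 8.5616

$8.56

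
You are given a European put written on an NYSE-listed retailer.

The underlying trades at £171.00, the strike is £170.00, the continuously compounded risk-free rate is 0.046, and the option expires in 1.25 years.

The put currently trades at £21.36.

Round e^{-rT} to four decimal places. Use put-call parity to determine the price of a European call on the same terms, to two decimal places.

exp(−rT) = exp(−0.046·1.25) = 0.9441
Put-call parity: C − P = S − K·e^(−rT) = 171 − 170·0.9441 = 171 − 160.4970 = 10.5030
C = P + (C − P) = 21.36 + (10.5030) = 31.8630

£31.86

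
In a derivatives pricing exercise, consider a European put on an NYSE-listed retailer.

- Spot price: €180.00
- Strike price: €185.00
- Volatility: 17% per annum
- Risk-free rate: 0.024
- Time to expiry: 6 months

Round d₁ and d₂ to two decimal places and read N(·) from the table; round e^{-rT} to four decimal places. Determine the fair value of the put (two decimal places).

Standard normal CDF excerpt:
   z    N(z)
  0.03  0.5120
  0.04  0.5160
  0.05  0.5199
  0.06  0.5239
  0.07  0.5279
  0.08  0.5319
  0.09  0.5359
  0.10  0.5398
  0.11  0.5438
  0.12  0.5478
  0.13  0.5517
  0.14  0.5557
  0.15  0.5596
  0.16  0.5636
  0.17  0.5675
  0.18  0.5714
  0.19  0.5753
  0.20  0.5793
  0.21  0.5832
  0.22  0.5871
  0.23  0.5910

T = 0.5;  σ√T = 0.1202
ln(S/K) + (r + σ²/2)T = ln(180/185) + (0.024 + 0.17²/2)·0.5 = -0.0274 + 0.0192 = -0.0082
d₁ = -0.0082 / 0.1202 = -0.0680 → -0.07
d₂ = d₁ − σ√T = -0.0680 − 0.1202 = -0.1882 → -0.19
exp(−rT) = exp(−0.024·0.5) = 0.9881
P = 185·0.9881·N(0.19) − 180·N(0.07) = 185·0.9881·0.5753 − 180·0.5279 = 105.1640 − 95.0220 = 10.1420

€10.14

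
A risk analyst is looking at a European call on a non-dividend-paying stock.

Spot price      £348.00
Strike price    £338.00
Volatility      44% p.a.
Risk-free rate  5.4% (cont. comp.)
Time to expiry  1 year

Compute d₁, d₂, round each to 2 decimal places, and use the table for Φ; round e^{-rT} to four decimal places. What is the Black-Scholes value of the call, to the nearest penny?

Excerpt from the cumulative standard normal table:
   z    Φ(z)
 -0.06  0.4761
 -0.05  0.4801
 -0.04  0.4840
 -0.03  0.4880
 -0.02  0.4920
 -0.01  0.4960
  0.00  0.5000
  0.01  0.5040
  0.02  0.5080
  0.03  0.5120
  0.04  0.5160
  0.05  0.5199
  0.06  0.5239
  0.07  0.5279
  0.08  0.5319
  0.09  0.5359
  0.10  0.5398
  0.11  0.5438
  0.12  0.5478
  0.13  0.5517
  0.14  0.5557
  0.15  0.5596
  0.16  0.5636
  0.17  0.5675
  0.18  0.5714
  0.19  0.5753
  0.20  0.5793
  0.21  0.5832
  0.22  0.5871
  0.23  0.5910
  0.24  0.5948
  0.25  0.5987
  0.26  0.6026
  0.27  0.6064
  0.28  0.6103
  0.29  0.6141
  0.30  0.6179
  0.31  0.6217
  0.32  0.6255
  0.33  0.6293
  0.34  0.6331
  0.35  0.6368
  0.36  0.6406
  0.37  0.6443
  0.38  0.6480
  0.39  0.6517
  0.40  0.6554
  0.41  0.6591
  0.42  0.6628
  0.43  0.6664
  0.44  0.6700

σ√T = 0.44·√1 = 0.4400
d₁ = [ln(348/338) + (0.054 + 0.44²/2)·1] / 0.4400 = [0.0292 + 0.1508] / 0.4400 = 0.4090 which rounds to 0.41
d₂ = d₁ − σ√T = 0.4090 − 0.4400 = -0.0310 which rounds to -0.03
e^(−rT) = e^(−0.054·1) = 0.9474
N(d₁) = N(0.41) = 0.6591;  N(d₂) = N(-0.03) = 0.4880
C = 348·0.6591 − 338·0.9474·0.4880 = 229.3668 − 156.2679 = 73.0989

£73.10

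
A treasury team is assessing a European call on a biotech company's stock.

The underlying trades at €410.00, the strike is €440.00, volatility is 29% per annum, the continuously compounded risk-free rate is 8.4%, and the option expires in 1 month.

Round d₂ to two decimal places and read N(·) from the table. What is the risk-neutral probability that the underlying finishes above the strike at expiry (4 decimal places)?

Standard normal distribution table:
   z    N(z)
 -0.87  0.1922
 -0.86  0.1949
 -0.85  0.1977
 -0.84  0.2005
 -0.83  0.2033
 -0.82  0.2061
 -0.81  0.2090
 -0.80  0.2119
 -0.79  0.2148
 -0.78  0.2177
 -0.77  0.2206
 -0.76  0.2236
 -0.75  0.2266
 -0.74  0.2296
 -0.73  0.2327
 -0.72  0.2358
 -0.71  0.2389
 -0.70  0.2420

T = 0.08333;  σ√T = 0.0837
d₁ = [ln(410/440) + (0.084 + 0.29²/2)·0.08333] / 0.0837 = [-0.0706 + 0.0105] / 0.0837 = -0.7181 which rounds to -0.72
d₂ = d₁ − σ√T = -0.7181 − 0.0837 = -0.8018 which rounds to -0.80
Risk-neutral Pr[S_T > K] = N(d₂) = N(-0.80) = 0.2119

0.2119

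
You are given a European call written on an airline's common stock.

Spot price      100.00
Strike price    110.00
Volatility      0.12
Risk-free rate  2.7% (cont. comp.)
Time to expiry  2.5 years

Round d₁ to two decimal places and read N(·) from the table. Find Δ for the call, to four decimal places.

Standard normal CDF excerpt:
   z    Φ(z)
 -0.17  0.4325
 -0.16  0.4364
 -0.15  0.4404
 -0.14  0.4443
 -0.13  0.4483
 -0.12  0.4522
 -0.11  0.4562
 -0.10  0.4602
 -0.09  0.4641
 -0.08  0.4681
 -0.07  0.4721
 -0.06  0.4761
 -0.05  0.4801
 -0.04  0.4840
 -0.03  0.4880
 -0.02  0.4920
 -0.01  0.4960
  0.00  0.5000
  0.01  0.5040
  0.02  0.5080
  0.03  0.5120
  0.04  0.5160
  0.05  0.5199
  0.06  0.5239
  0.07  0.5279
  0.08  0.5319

σ√T = 0.12 × 1.5811 = 0.1897
d₁ = [ln(100/110) + (0.027 + 0.12²/2)·2.5] / 0.1897 = [-0.0953 + 0.0855] / 0.1897 = -0.0517 ⇒ -0.05
N(d₁) = N(-0.05) = 0.4801
Δ_call = N(d₁) = 0.4801

0.4801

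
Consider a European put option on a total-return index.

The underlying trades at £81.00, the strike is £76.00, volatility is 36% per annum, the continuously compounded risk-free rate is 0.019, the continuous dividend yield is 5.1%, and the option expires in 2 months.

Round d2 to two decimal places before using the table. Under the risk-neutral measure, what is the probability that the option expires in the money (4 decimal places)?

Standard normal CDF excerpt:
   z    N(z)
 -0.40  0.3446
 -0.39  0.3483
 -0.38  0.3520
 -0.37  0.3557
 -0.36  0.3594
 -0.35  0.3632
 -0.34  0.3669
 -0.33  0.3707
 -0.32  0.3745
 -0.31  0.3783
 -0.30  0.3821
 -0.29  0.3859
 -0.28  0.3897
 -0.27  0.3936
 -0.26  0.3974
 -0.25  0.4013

T = 0.1667;  σ√T = 0.1470
d₁ = [ln(81/76) + (0.019 − 0.051 + 0.36²/2)·0.1667] / 0.1470 = [0.0637 + 0.0055] / 0.1470 = 0.4707 which rounds to 0.47
d₂ = d₁ − σ√T = 0.4707 − 0.1470 = 0.3238 which rounds to 0.32
Pr(exercise) under Q = N(−d₂) = N(-0.32) = 0.3745

0.3745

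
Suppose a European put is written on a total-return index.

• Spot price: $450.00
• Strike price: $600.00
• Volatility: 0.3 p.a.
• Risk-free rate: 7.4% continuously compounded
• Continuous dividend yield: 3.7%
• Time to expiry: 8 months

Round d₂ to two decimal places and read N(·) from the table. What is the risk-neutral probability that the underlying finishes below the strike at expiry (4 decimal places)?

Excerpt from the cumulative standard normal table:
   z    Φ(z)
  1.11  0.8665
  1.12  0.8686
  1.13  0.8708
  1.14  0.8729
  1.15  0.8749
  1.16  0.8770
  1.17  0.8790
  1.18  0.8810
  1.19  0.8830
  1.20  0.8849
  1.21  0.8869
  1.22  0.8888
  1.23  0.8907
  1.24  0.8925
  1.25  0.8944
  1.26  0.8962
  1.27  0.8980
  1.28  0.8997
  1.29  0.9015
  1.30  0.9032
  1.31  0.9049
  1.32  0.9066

0.8849

σ√T = 0.3 × 0.8165 = 0.2449
ln(S/K) + (r − q + σ²/2)T = ln(450/600) + (0.074 − 0.037 + 0.3²/2)·0.6667 = -0.2877 + 0.0547 = -0.2330
d₁ = -0.2330 / 0.2449 = -0.9513 ≈ -0.95
d₂ = d₁ − σ√T = -0.9513 − 0.2449 = -1.1962 ≈ -1.20
Risk-neutral Pr[S_T < K] = N(−d₂) = N(1.20) = 0.8849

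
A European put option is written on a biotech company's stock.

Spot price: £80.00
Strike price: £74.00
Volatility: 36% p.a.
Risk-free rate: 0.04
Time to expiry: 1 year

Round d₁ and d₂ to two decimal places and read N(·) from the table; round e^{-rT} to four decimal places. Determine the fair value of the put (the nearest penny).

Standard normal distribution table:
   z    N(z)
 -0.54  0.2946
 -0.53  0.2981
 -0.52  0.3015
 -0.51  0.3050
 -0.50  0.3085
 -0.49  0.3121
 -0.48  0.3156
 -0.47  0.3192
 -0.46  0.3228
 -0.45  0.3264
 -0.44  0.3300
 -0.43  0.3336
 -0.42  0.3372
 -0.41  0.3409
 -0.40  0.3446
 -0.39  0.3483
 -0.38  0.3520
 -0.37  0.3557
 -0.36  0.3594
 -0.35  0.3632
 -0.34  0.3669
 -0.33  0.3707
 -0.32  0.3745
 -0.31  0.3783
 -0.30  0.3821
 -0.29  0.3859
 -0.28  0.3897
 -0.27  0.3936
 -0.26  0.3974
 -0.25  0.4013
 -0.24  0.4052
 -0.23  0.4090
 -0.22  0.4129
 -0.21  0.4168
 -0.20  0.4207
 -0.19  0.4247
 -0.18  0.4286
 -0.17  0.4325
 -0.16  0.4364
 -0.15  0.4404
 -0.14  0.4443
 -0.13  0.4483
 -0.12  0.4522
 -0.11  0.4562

£6.91

σ√T = 0.36 × 1.0000 = 0.3600
d₁ = [ln(80/74) + (0.04 + ½·0.36²)·1] / (σ√T) = (0.0780 + 0.1048) / 0.3600 = 0.5077 which rounds to 0.51
d₂ = 0.5077 − 0.3600 = 0.1477 which rounds to 0.15
e^(−rT) = e^(−0.04·1) = 0.9608
N(−d₂) = N(-0.15) = 0.4404;  N(−d₁) = N(-0.51) = 0.3050
P = 74·0.9608·0.4404 − 80·0.3050 = 31.3121 − 24.4000 = 6.9121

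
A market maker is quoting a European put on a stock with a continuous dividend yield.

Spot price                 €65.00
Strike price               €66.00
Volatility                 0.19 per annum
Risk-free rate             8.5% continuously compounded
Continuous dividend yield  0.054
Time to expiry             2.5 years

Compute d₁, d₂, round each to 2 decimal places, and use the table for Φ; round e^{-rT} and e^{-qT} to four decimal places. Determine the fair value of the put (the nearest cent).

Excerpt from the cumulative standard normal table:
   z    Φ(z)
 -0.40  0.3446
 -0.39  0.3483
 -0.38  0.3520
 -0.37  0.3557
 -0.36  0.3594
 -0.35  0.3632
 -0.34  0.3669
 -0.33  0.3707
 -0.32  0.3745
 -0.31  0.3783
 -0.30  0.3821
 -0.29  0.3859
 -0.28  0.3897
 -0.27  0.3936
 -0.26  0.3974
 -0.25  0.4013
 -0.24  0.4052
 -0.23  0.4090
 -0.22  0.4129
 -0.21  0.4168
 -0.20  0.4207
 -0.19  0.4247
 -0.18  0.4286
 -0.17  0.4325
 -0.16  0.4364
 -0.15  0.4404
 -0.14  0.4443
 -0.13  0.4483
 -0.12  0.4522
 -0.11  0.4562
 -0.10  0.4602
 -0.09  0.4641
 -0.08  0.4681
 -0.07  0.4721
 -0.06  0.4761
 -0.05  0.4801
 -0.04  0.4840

σ√T = 0.19·√2.5 = 0.3004
d₁ = [ln(65/66) + (0.085 − 0.054 + 0.19²/2)·2.5] / 0.3004 = [-0.0153 + 0.1226] / 0.3004 = 0.3574 which rounds to 0.36
d₂ = d₁ − σ√T = 0.3574 − 0.3004 = 0.0569 which rounds to 0.06
e^(−qT) = e^(−0.054·2.5) = 0.8737;  e^(−rT) = e^(−0.085·2.5) = 0.8086
P = 66·0.8086·N(-0.06) − 65·0.8737·N(-0.36) = 66·0.8086·0.4761 − 65·0.8737·0.3594 = 25.4083 − 20.4105 = 4.9978

€5.00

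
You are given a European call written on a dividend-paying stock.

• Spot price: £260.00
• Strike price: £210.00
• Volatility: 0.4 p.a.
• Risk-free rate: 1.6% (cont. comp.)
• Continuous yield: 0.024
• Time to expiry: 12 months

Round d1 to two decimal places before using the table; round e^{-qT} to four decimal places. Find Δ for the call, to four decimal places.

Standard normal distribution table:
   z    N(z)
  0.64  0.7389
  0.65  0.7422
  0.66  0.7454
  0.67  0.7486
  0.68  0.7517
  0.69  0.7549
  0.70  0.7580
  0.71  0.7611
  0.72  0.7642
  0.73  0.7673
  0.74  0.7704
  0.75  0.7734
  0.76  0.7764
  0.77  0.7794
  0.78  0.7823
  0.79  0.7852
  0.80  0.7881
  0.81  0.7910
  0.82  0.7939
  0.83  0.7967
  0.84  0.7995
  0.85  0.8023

T = 1;  σ√T = 0.4000
d₁ = [ln(260/210) + (0.016 − 0.024 + 0.4²/2)·1] / 0.4000 = [0.2136 + 0.0720] / 0.4000 = 0.7139 → 0.71
N(d₁) = N(0.71) = 0.7611
Δ_call = exp(−qT)·N(d₁) = 0.9763·0.7611 = 0.7431

0.7431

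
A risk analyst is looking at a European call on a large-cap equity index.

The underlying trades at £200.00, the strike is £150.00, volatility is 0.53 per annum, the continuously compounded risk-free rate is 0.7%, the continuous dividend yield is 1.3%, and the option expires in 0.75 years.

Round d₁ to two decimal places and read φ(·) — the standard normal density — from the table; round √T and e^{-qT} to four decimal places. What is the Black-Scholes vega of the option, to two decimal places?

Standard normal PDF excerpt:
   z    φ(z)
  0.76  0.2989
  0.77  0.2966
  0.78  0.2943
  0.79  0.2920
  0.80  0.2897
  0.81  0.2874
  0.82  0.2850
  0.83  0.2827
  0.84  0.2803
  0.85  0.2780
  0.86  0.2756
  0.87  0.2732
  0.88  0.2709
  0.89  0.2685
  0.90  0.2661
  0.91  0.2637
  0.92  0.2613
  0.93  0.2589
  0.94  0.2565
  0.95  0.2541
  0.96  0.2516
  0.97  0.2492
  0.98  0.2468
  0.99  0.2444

47.68

σ√T = 0.53 × 0.8660 = 0.4590
d₁ = [ln(200/150) + (0.007 − 0.013 + 0.53²/2)·0.75] / 0.4590 = [0.2877 + 0.1008] / 0.4590 = 0.8465 ⇒ 0.85
√T = √0.75 = 0.8660
φ(d₁) = φ(0.85) = 0.2780
e^(−qT) = e^(−0.013·0.75) = 0.9903
vega = S·e^(−qT)·φ(d₁)·√T = 200·0.9903·0.2780·0.8660 = 47.6825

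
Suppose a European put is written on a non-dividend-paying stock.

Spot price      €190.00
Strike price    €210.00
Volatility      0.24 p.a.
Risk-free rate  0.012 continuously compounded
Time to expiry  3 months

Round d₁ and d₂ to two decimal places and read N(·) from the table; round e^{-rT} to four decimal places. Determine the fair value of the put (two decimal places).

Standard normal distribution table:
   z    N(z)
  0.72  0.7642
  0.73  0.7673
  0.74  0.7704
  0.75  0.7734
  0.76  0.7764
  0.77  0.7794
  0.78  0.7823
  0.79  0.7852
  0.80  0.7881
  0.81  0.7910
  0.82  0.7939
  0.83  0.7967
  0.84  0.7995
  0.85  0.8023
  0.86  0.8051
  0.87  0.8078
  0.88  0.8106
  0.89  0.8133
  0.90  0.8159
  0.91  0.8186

σ√T = 0.24 × 0.5000 = 0.1200
d₁ = [ln(190/210) + (0.012 + 0.24²/2)·0.25] / 0.1200 = [-0.1001 + 0.0102] / 0.1200 = -0.7490 which rounds to -0.75
d₂ = d₁ − σ√T = -0.7490 − 0.1200 = -0.8690 which rounds to -0.87
e^(−rT) = e^(−0.012·0.25) = 0.9970
N(−d₂) = N(0.87) = 0.8078;  N(−d₁) = N(0.75) = 0.7734
P = 210·0.9970·0.8078 − 190·0.7734 = 169.1291 − 146.9460 = 22.1831

€22.18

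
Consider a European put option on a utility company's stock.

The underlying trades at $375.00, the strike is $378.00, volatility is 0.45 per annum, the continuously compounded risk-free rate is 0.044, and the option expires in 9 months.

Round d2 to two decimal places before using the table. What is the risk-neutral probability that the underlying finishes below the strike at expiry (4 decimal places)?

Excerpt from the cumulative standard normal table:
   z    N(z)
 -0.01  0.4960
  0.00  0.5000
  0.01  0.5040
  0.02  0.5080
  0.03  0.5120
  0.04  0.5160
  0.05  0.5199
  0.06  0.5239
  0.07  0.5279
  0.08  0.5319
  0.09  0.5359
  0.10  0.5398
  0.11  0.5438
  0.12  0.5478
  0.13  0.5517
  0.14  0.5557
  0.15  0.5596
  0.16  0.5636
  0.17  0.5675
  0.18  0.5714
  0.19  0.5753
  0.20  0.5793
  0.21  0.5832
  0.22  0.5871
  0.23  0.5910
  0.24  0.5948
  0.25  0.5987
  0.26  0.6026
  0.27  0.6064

0.5517

T = 0.75;  σ√T = 0.3897
d₁ = [ln(375/378) + (0.044 + 0.45²/2)·0.75] / 0.3897 = [-0.0080 + 0.1089] / 0.3897 = 0.2591 ≈ 0.26
d₂ = d₁ − σ√T = 0.2591 − 0.3897 = -0.1306 ≈ -0.13
Pr(exercise) under Q = N(−d₂) = N(0.13) = 0.5517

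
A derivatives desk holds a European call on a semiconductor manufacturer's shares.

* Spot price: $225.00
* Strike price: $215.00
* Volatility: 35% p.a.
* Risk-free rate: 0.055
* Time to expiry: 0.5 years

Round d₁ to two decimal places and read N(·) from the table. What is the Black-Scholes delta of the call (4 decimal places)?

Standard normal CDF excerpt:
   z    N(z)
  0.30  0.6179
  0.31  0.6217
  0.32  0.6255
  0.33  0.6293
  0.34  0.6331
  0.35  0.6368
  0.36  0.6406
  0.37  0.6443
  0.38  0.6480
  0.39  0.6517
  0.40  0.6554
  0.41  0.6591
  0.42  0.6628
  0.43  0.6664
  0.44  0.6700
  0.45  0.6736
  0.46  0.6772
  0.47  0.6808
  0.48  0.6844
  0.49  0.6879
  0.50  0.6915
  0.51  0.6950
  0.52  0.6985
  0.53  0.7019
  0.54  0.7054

T = 0.5;  σ√T = 0.2475
ln(S/K) + (r + σ²/2)T = ln(225/215) + (0.055 + 0.35²/2)·0.5 = 0.0455 + 0.0581 = 0.1036
d₁ = 0.1036 / 0.2475 = 0.4186 → 0.42
N(d₁) = N(0.42) = 0.6628
Δ_call = N(d₁) = 0.6628

0.6628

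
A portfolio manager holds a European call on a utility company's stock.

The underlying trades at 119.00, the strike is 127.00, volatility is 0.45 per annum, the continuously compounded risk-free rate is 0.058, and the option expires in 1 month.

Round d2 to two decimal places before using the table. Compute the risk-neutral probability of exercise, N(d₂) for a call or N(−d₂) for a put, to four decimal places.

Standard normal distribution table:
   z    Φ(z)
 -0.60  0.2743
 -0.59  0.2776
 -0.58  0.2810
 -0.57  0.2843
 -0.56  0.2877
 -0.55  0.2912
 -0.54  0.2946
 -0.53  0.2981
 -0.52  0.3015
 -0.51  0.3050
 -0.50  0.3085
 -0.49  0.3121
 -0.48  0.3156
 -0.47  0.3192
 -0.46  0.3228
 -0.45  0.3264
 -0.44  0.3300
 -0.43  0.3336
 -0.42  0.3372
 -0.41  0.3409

σ√T = 0.45·√0.08333 = 0.1299
d₁ = [ln(119/127) + (0.058 + 0.45²/2)·0.08333] / 0.1299 = [-0.0651 + 0.0133] / 0.1299 = -0.3987 ≈ -0.40
d₂ = d₁ − σ√T = -0.3987 − 0.1299 = -0.5286 ≈ -0.53
Pr(exercise) under Q = N(d₂) = 0.2981

0.2981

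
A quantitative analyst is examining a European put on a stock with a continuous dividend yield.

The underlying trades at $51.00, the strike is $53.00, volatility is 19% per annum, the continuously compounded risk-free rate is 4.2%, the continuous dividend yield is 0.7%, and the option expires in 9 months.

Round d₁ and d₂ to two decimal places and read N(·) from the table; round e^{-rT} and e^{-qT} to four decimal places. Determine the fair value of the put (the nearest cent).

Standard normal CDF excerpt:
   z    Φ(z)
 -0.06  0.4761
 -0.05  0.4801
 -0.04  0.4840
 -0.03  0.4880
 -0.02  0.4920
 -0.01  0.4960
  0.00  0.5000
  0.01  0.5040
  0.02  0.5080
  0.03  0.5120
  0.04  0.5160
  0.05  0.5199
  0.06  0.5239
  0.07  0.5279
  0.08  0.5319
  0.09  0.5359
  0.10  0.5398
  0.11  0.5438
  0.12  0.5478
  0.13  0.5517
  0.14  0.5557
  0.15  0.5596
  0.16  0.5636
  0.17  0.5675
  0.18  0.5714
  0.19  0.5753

$3.78

σ√T = 0.19 × 0.8660 = 0.1645
ln(S/K) + (r − q + σ²/2)T = ln(51/53) + (0.042 − 0.007 + 0.19²/2)·0.75 = -0.0385 + 0.0398 = 0.0013
d₁ = 0.0013 / 0.1645 = 0.0080 ≈ 0.01
d₂ = d₁ − σ√T = 0.0080 − 0.1645 = -0.1565 ≈ -0.16
exp(−qT) = exp(−0.007·0.75) = 0.9948;  exp(−rT) = exp(−0.042·0.75) = 0.9690
N(−d₂) = N(0.16) = 0.5636;  N(−d₁) = N(-0.01) = 0.4960
P = 53·0.9690·0.5636 − 51·0.9948·0.4960 = 28.9448 − 25.1645 = 3.7803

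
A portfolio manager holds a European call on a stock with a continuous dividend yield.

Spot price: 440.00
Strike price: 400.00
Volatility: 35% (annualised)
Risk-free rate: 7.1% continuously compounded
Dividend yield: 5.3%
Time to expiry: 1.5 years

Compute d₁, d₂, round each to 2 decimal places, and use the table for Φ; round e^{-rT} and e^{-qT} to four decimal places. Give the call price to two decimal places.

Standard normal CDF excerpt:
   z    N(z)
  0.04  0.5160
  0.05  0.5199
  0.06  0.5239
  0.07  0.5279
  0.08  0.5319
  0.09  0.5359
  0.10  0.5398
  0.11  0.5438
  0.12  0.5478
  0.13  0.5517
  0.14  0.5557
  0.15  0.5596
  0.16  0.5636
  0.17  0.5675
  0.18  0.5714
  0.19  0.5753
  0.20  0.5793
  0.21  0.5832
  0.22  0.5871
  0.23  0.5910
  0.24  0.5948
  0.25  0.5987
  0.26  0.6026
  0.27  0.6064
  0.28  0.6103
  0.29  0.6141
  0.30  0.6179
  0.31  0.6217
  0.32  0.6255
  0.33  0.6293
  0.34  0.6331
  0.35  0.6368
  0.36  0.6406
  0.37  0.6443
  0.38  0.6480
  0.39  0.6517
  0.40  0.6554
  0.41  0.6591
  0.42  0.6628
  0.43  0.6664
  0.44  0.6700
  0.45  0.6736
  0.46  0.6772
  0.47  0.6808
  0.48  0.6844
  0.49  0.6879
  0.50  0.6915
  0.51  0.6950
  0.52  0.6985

T = 1.5;  σ√T = 0.4287
d₁ = [ln(440/400) + (0.071 − 0.053 + 0.35²/2)·1.5] / 0.4287 = [0.0953 + 0.1189] / 0.4287 = 0.4997 ⇒ 0.50
d₂ = d₁ − σ√T = 0.4997 − 0.4287 = 0.0710 ⇒ 0.07
e^(−qT) = e^(−0.053·1.5) = 0.9236;  e^(−rT) = e^(−0.071·1.5) = 0.8990
N(d₁) = N(0.50) = 0.6915;  N(d₂) = N(0.07) = 0.5279
C = 440·0.9236·0.6915 − 400·0.8990·0.5279 = 281.0145 − 189.8328 = 91.1817

91.18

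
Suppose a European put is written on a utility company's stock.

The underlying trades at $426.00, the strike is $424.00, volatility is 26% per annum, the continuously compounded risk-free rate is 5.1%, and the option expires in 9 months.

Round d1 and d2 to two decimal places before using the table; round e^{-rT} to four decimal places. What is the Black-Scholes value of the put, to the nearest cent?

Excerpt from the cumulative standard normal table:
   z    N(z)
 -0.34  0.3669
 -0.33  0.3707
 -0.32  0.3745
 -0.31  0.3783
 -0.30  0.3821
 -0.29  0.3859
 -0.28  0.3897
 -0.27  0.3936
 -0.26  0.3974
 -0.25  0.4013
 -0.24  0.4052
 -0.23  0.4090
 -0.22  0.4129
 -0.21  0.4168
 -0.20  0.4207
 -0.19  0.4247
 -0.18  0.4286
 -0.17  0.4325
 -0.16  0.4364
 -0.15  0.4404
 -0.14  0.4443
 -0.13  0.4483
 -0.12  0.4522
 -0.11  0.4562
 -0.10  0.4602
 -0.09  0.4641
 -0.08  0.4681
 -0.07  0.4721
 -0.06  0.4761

σ√T = 0.26·√0.75 = 0.2252
d₁ = [ln(426/424) + (0.051 + 0.26²/2)·0.75] / 0.2252 = [0.0047 + 0.0636] / 0.2252 = 0.3034 → 0.30
d₂ = d₁ − σ√T = 0.3034 − 0.2252 = 0.0782 → 0.08
e^(−rT) = e^(−0.051·0.75) = 0.9625
P = 424·0.9625·N(-0.08) − 426·N(-0.30) = 424·0.9625·0.4681 − 426·0.3821 = 191.0316 − 162.7746 = 28.2570

$28.26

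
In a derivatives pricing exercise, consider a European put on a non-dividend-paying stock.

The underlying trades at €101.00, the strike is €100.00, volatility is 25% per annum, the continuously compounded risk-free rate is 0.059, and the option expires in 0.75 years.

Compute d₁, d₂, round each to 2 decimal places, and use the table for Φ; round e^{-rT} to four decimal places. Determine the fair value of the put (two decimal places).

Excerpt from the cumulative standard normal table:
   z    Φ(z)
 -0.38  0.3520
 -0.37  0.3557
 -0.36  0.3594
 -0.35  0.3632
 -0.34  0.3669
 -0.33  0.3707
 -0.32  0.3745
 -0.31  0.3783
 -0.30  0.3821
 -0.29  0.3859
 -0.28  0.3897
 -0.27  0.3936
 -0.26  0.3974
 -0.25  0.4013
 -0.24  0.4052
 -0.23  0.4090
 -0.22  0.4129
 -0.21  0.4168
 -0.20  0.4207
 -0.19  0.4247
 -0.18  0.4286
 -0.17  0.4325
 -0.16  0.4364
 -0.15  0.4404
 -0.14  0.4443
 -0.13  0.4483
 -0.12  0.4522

T = 0.75;  σ√T = 0.2165
d₁ = [ln(101/100) + (0.059 + 0.25²/2)·0.75] / 0.2165 = [0.0100 + 0.0677] / 0.2165 = 0.3586 → 0.36
d₂ = d₁ − σ√T = 0.3586 − 0.2165 = 0.1421 → 0.14
e^(−rT) = e^(−0.059·0.75) = 0.9567
N(−d₂) = N(-0.14) = 0.4443;  N(−d₁) = N(-0.36) = 0.3594
P = 100·0.9567·0.4443 − 101·0.3594 = 42.5062 − 36.2994 = 6.2068

€6.21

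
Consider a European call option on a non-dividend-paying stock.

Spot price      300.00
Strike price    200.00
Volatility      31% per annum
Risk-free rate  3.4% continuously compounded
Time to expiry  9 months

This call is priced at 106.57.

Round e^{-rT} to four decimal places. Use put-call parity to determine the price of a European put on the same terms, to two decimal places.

1.53

exp(−rT) = exp(−0.034·0.75) = 0.9748
Put-call parity: C − P = S − K·e^(−rT) = 300 − 200·0.9748 = 300 − 194.9600 = 105.0400
P = C − (C − P) = 106.57 − (105.0400) = 1.5300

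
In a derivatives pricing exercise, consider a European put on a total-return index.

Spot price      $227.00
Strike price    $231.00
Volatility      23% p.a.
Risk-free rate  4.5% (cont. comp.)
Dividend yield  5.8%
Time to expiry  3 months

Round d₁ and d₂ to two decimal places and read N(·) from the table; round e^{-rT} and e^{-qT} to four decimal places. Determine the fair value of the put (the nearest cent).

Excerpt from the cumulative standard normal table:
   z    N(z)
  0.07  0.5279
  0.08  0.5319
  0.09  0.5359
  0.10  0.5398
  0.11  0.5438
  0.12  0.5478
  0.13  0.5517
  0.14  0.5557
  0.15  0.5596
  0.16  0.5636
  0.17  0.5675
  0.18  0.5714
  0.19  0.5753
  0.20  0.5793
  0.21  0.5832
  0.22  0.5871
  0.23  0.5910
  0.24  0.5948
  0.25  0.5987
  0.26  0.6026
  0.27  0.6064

T = 0.25;  σ√T = 0.1150
ln(S/K) + (r − q + σ²/2)T = ln(227/231) + (0.045 − 0.058 + 0.23²/2)·0.25 = -0.0175 + 0.0034 = -0.0141
d₁ = -0.0141 / 0.1150 = -0.1227 which rounds to -0.12
d₂ = d₁ − σ√T = -0.1227 − 0.1150 = -0.2377 which rounds to -0.24
e^(−qT) = e^(−0.058·0.25) = 0.9856;  e^(−rT) = e^(−0.045·0.25) = 0.9888
N(−d₂) = N(0.24) = 0.5948;  N(−d₁) = N(0.12) = 0.5478
P = 231·0.9888·0.5948 − 227·0.9856·0.5478 = 135.8599 − 122.5600 = 13.3000

$13.30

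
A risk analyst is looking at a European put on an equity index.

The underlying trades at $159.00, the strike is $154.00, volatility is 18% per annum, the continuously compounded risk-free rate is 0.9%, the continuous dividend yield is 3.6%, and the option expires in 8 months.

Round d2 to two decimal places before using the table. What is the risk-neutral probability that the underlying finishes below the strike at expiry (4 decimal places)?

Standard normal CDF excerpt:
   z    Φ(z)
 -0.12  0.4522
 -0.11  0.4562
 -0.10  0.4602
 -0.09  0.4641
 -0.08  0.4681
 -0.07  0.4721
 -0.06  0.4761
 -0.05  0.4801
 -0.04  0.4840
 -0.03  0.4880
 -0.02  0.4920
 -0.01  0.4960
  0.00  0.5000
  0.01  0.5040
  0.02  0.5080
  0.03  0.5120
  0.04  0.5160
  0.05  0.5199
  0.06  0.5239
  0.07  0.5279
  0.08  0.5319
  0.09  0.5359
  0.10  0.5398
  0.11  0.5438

T = 0.6667;  σ√T = 0.1470
d₁ = [ln(159/154) + (0.009 − 0.036 + 0.18²/2)·0.6667] / 0.1470 = [0.0320 − 0.0072] / 0.1470 = 0.1684 ≈ 0.17
d₂ = d₁ − σ√T = 0.1684 − 0.1470 = 0.0214 ≈ 0.02
Pr(exercise) under Q = N(−d₂) = N(-0.02) = 0.4920

0.4920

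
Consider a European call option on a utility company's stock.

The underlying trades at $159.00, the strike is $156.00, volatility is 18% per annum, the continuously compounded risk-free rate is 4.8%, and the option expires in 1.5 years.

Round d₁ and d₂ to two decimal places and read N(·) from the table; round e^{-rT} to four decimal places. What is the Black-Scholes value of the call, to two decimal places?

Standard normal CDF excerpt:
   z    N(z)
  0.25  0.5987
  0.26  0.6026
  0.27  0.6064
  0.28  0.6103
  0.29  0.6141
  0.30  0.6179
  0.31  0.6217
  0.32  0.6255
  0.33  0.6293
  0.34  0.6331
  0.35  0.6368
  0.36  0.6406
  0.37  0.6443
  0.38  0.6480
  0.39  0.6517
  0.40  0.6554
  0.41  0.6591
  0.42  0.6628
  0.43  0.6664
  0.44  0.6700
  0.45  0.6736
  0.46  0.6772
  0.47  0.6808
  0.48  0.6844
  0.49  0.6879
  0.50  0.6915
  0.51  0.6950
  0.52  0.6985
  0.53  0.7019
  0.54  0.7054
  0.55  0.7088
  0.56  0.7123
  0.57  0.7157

$21.37

σ√T = 0.18·√1.5 = 0.2205
ln(S/K) + (r + σ²/2)T = ln(159/156) + (0.048 + 0.18²/2)·1.5 = 0.0190 + 0.0963 = 0.1153
d₁ = 0.1153 / 0.2205 = 0.5232 which rounds to 0.52
d₂ = d₁ − σ√T = 0.5232 − 0.2205 = 0.3028 which rounds to 0.30
e^(−rT) = e^(−0.048·1.5) = 0.9305
C = 159·N(0.52) − 156·0.9305·N(0.30) = 159·0.6985 − 156·0.9305·0.6179 = 111.0615 − 89.6931 = 21.3684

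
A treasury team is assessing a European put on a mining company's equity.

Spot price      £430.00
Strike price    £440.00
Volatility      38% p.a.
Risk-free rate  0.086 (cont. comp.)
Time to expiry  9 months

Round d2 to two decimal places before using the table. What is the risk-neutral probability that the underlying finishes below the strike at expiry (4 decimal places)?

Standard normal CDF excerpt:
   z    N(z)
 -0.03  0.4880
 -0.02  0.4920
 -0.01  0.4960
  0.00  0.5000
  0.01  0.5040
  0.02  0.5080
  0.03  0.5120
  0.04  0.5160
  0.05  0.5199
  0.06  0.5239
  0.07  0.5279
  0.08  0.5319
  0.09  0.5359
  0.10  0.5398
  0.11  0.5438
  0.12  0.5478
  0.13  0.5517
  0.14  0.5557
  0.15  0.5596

0.5160

σ√T = 0.38 × 0.8660 = 0.3291
d₁ = [ln(430/440) + (0.086 + 0.38²/2)·0.75] / 0.3291 = [-0.0230 + 0.1187] / 0.3291 = 0.2907 ⇒ 0.29
d₂ = d₁ − σ√T = 0.2907 − 0.3291 = -0.0384 ⇒ -0.04
Pr(exercise) under Q = N(−d₂) = N(0.04) = 0.5160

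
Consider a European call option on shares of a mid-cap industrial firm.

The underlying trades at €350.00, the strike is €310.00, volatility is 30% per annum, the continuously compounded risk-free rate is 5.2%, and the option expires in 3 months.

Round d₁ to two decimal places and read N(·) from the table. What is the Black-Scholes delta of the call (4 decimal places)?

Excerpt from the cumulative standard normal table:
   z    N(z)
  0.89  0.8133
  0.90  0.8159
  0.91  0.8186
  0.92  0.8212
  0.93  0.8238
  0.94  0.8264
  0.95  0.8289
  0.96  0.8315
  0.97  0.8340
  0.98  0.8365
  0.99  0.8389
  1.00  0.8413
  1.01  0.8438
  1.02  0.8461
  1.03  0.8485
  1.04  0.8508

σ√T = 0.3·√0.25 = 0.1500
ln(S/K) + (r + σ²/2)T = ln(350/310) + (0.052 + 0.3²/2)·0.25 = 0.1214 + 0.0243 = 0.1456
d₁ = 0.1456 / 0.1500 = 0.9707 ≈ 0.97
N(d₁) = N(0.97) = 0.8340
Δ_call = N(d₁) = 0.8340

0.8340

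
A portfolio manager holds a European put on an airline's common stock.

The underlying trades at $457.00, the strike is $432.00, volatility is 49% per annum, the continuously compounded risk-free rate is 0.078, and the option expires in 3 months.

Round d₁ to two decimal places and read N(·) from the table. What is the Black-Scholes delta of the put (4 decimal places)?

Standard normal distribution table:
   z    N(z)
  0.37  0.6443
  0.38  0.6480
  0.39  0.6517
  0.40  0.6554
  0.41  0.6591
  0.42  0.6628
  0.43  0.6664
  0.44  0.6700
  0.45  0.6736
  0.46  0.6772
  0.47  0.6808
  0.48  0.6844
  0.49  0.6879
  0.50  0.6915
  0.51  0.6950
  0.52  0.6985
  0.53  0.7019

σ√T = 0.49 × 0.5000 = 0.2450
d₁ = [ln(457/432) + (0.078 + 0.49²/2)·0.25] / 0.2450 = [0.0563 + 0.0495] / 0.2450 = 0.4317 ⇒ 0.43
N(d₁) = N(0.43) = 0.6664
Δ_put = N(d₁) − 1 = 0.6664 − 1 = -0.3336

-0.3336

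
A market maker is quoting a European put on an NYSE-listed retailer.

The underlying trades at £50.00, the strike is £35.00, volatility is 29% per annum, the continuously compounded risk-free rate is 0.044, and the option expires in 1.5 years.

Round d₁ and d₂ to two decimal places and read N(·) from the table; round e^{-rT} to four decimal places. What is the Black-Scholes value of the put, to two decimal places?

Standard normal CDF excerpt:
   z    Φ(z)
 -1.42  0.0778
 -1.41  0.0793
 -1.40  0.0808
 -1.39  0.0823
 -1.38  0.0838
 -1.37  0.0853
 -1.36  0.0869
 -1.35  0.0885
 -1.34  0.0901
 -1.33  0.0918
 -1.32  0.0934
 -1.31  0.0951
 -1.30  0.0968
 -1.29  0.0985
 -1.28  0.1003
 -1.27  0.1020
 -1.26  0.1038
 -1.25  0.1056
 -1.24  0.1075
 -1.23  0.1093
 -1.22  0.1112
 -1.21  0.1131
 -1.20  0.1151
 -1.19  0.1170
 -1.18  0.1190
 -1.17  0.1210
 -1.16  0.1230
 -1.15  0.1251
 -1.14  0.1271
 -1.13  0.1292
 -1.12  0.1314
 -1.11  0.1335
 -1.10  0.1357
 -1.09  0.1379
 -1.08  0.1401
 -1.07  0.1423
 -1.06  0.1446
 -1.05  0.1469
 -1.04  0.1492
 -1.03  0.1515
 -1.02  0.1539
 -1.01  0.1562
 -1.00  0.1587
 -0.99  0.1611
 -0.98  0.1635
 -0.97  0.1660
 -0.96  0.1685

σ√T = 0.29·√1.5 = 0.3552
d₁ = [ln(50/35) + (0.044 + 0.29²/2)·1.5] / 0.3552 = [0.3567 + 0.1291] / 0.3552 = 1.3676 ⇒ 1.37
d₂ = d₁ − σ√T = 1.3676 − 0.3552 = 1.0125 ⇒ 1.01
exp(−rT) = exp(−0.044·1.5) = 0.9361
N(−d₂) = N(-1.01) = 0.1562;  N(−d₁) = N(-1.37) = 0.0853
P = 35·0.9361·0.1562 − 50·0.0853 = 5.1177 − 4.2650 = 0.8527

£0.85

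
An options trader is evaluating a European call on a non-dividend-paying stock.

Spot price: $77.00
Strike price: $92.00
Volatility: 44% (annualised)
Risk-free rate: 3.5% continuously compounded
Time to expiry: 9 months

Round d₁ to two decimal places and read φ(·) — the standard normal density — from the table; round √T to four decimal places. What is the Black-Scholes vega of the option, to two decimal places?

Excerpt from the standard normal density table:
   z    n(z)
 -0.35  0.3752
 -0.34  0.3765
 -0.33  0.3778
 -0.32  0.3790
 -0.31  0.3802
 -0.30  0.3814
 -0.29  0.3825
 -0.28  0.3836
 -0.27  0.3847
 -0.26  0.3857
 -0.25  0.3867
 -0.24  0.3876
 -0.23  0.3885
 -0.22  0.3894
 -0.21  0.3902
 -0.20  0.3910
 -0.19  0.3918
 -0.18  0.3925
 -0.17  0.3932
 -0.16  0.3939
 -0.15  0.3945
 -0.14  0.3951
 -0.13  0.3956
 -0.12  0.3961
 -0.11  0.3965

T = 0.75;  σ√T = 0.3811
d₁ = [ln(77/92) + (0.035 + ½·0.44²)·0.75] / (σ√T) = (-0.1780 + 0.0988) / 0.3811 = -0.2077 → -0.21
√T = √0.75 = 0.8660
φ(d₁) = φ(-0.21) = 0.3902
vega = S·φ(d₁)·√T = 77·0.3902·0.8660 = 26.0193

26.02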